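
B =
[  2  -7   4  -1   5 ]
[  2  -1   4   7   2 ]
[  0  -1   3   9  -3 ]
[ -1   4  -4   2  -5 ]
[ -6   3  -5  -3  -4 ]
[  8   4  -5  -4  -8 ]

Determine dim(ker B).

0

Row reduce to echelon form.
R2 ← R2 − R1: [0, 6, 0, 8, -3]
R4 ← R4 + (1/2)·R1: [0, 1/2, -2, 3/2, -5/2]
R5 ← R5 + (3)·R1: [0, -18, 7, -6, 11]
R6 ← R6 − (4)·R1: [0, 32, -21, 0, -28]
R3 ← R3 + (1/6)·R2: [0, 0, 3, 31/3, -7/2]
R4 ← R4 − (1/12)·R2: [0, 0, -2, 5/6, -9/4]
R5 ← R5 + (3)·R2: [0, 0, 7, 18, 2]
R6 ← R6 − (16/3)·R2: [0, 0, -21, -128/3, -12]
R4 ← R4 + (2/3)·R3: [0, 0, 0, 139/18, -55/12]
R5 ← R5 − (7/3)·R3: [0, 0, 0, -55/9, 61/6]
R6 ← R6 + (7)·R3: [0, 0, 0, 89/3, -73/2]
R5 ← R5 + (110/139)·R4: [0, 0, 0, 0, 909/139]
R6 ← R6 − (534/139)·R4: [0, 0, 0, 0, -2626/139]
R6 ← R6 + (26/9)·R5: [0, 0, 0, 0, 0]
5 nonzero rows, so rank(B) = 5.
B has 5 columns; by rank–nullity, nullity = 5 − 5 = 0.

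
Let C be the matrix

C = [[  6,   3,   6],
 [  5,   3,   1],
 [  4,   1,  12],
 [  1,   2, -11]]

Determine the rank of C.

Row reduce to echelon form.
R2 ← R2 − (5/6)·R1: [0, 1/2, -4]
R3 ← R3 − (2/3)·R1: [0, -1, 8]
R4 ← R4 − (1/6)·R1: [0, 3/2, -12]
R3 ← R3 + (2)·R2: [0, 0, 0]
R4 ← R4 − (3)·R2: [0, 0, 0]
Echelon form has 2 nonzero rows, so rank(C) = 2.

2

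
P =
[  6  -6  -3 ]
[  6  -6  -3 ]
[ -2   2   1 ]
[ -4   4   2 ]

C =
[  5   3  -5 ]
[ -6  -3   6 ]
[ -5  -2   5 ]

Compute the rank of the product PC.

First compute PC:
[[ 81,  42, -81],
 [ 81,  42, -81],
 [-27, -14,  27],
 [-54, -28,  54]]
Now row reduce the product.
R2 ← R2 − R1: [0, 0, 0]
R3 ← R3 + (1/3)·R1: [0, 0, 0]
R4 ← R4 + (2/3)·R1: [0, 0, 0]
1 nonzero row, so rank(PC) = 1.

1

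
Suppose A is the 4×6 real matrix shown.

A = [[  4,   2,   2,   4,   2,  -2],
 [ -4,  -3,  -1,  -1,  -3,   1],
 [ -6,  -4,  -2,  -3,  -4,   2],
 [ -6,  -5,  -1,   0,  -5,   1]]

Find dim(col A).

2

Row reduce to echelon form.
R2 ← R2 + R1: [0, -1, 1, 3, -1, -1]
R3 ← R3 + (3/2)·R1: [0, -1, 1, 3, -1, -1]
R4 ← R4 + (3/2)·R1: [0, -2, 2, 6, -2, -2]
R3 ← R3 − R2: [0, 0, 0, 0, 0, 0]
R4 ← R4 − (2)·R2: [0, 0, 0, 0, 0, 0]
Echelon form has 2 nonzero rows, so rank(A) = 2.
The column space has dimension equal to the rank: 2.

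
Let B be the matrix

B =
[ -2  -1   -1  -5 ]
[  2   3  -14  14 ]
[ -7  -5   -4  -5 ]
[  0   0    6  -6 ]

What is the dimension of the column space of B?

Row reduce to echelon form.
R2 ← R2 + R1: [0, 2, -15, 9]
R3 ← R3 − (7/2)·R1: [0, -3/2, -1/2, 25/2]
R3 ← R3 + (3/4)·R2: [0, 0, -47/4, 77/4]
R4 ← R4 + (24/47)·R3: [0, 0, 0, 180/47]
Echelon form has 4 nonzero rows, so rank(B) = 4.
The column space has dimension equal to the rank: 4.

4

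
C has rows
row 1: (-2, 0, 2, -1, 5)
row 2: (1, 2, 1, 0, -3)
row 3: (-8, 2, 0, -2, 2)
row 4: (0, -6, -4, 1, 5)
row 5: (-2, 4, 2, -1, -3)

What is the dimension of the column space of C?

Row reduce to echelon form.
R2 ← R2 + (1/2)·R1: [0, 2, 2, -1/2, -1/2]
R3 ← R3 − (4)·R1: [0, 2, -8, 2, -18]
R5 ← R5 − R1: [0, 4, 0, 0, -8]
R3 ← R3 − R2: [0, 0, -10, 5/2, -35/2]
R4 ← R4 + (3)·R2: [0, 0, 2, -1/2, 7/2]
R5 ← R5 − (2)·R2: [0, 0, -4, 1, -7]
R4 ← R4 + (1/5)·R3: [0, 0, 0, 0, 0]
R5 ← R5 − (2/5)·R3: [0, 0, 0, 0, 0]
Echelon form has 3 nonzero rows, so rank(C) = 3.
The column space has dimension equal to the rank: 3.

3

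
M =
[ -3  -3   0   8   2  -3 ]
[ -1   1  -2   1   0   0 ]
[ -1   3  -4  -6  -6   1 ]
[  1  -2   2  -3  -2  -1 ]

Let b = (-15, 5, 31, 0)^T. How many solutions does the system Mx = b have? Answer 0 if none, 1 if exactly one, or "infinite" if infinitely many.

infinite

Row reduce the augmented matrix [M | b].
R2 ← R2 − (1/3)·R1: [0, 2, -2, -5/3, -2/3, 1, 10]
R3 ← R3 − (1/3)·R1: [0, 4, -4, -26/3, -20/3, 2, 36]
R4 ← R4 + (1/3)·R1: [0, -3, 2, -1/3, -4/3, -2, -5]
R3 ← R3 − (2)·R2: [0, 0, 0, -16/3, -16/3, 0, 16]
R4 ← R4 + (3/2)·R2: [0, 0, -1, -17/6, -7/3, -1/2, 10]
Swap R3 ↔ R4
The echelon form has 4 nonzero rows, and every pivot lies in the first 6 columns, so rank(M) = rank([M|b]) = 4.
The system is consistent.
rank = 4 < 6 unknowns, so there are infinitely many solutions.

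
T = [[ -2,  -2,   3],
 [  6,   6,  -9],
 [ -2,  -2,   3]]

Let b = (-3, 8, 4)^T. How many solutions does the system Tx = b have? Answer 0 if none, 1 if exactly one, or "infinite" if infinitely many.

0

Row reduce the augmented matrix [T | b].
R2 ← R2 + (3)·R1: [0, 0, 0, -1]
R3 ← R3 − R1: [0, 0, 0, 7]
R3 ← R3 + (7)·R2: [0, 0, 0, 0]
The echelon form has 2 nonzero rows; the last pivot sits in the augmented column, so rank(T) = 1 but rank([T|b]) = 2.
Since the ranks differ, the system is inconsistent.
It has no solutions.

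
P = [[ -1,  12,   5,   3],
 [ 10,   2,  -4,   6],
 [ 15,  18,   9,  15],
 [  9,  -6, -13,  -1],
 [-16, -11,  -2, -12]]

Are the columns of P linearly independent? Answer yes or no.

yes

Row reduce P to echelon form.
R2 ← R2 + (10)·R1: [0, 122, 46, 36]
R3 ← R3 + (15)·R1: [0, 198, 84, 60]
R4 ← R4 + (9)·R1: [0, 102, 32, 26]
R5 ← R5 − (16)·R1: [0, -203, -82, -60]
R3 ← R3 − (99/61)·R2: [0, 0, 570/61, 96/61]
R4 ← R4 − (51/61)·R2: [0, 0, -394/61, -250/61]
R5 ← R5 + (203/122)·R2: [0, 0, -333/61, -6/61]
R4 ← R4 + (197/285)·R3: [0, 0, 0, -286/95]
R5 ← R5 + (111/190)·R3: [0, 0, 0, 78/95]
R5 ← R5 + (3/11)·R4: [0, 0, 0, 0]
4 pivots among 4 columns.
Every column is a pivot column, so the columns are linearly independent.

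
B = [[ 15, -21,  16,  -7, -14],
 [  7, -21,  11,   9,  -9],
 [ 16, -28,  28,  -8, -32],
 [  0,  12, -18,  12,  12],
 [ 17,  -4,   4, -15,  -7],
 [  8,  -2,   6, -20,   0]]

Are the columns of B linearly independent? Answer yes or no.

Row reduce B to echelon form.
R2 ← R2 − (7/15)·R1: [0, -56/5, 53/15, 184/15, -37/15]
R3 ← R3 − (16/15)·R1: [0, -28/5, 164/15, -8/15, -256/15]
R5 ← R5 − (17/15)·R1: [0, 99/5, -212/15, -106/15, 133/15]
R6 ← R6 − (8/15)·R1: [0, 46/5, -38/15, -244/15, 112/15]
R3 ← R3 − (1/2)·R2: [0, 0, 55/6, -20/3, -95/6]
R4 ← R4 + (15/14)·R2: [0, 0, -199/14, 176/7, 131/14]
R5 ← R5 + (99/56)·R2: [0, 0, -1325/168, 307/21, 757/168]
R6 ← R6 + (23/28)·R2: [0, 0, 31/84, -130/21, 457/84]
R4 ← R4 + (597/385)·R3: [0, 0, 0, 1140/77, -1170/77]
R5 ← R5 + (265/308)·R3: [0, 0, 0, 684/77, -702/77]
R6 ← R6 − (31/770)·R3: [0, 0, 0, -456/77, 468/77]
R5 ← R5 − (3/5)·R4: [0, 0, 0, 0, 0]
R6 ← R6 + (2/5)·R4: [0, 0, 0, 0, 0]
4 pivots among 5 columns.
Only 4 < 5 pivot columns, so the columns are linearly dependent.

no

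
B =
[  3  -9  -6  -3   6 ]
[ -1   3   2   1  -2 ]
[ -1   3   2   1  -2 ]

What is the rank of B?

Row reduce to echelon form.
R2 ← R2 + (1/3)·R1: [0, 0, 0, 0, 0]
R3 ← R3 + (1/3)·R1: [0, 0, 0, 0, 0]
Echelon form has 1 nonzero row, so rank(B) = 1.

1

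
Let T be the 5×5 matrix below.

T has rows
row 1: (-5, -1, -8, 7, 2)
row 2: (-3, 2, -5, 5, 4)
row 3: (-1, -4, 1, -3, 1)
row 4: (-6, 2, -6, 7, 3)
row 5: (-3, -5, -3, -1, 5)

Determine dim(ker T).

Row reduce to echelon form.
R2 ← R2 − (3/5)·R1: [0, 13/5, -1/5, 4/5, 14/5]
R3 ← R3 − (1/5)·R1: [0, -19/5, 13/5, -22/5, 3/5]
R4 ← R4 − (6/5)·R1: [0, 16/5, 18/5, -7/5, 3/5]
R5 ← R5 − (3/5)·R1: [0, -22/5, 9/5, -26/5, 19/5]
R3 ← R3 + (19/13)·R2: [0, 0, 30/13, -42/13, 61/13]
R4 ← R4 − (16/13)·R2: [0, 0, 50/13, -31/13, -37/13]
R5 ← R5 + (22/13)·R2: [0, 0, 19/13, -50/13, 111/13]
R4 ← R4 − (5/3)·R3: [0, 0, 0, 3, -32/3]
R5 ← R5 − (19/30)·R3: [0, 0, 0, -9/5, 167/30]
R5 ← R5 + (3/5)·R4: [0, 0, 0, 0, -5/6]
5 nonzero rows, so rank(T) = 5.
T has 5 columns; by rank–nullity, nullity = 5 − 5 = 0.

0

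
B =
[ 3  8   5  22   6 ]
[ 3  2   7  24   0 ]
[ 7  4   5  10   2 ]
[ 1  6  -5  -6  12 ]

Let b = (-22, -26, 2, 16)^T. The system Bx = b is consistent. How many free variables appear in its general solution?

1

Row reduce the augmented matrix [B | b].
R2 ← R2 − R1: [0, -6, 2, 2, -6, -4]
R3 ← R3 − (7/3)·R1: [0, -44/3, -20/3, -124/3, -12, 160/3]
R4 ← R4 − (1/3)·R1: [0, 10/3, -20/3, -40/3, 10, 70/3]
R3 ← R3 − (22/9)·R2: [0, 0, -104/9, -416/9, 8/3, 568/9]
R4 ← R4 + (5/9)·R2: [0, 0, -50/9, -110/9, 20/3, 190/9]
R4 ← R4 − (25/52)·R3: [0, 0, 0, 10, 70/13, -120/13]
The echelon form has 4 nonzero rows, and every pivot lies in the first 5 columns, so rank(B) = rank([B|b]) = 4.
The system is consistent.
Free variables = (unknowns) − (rank) = 5 − 4 = 1.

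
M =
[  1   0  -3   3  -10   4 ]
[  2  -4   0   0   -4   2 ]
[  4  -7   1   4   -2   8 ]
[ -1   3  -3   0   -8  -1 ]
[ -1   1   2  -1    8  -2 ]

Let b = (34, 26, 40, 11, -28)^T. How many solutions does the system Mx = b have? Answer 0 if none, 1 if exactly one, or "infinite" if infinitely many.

Row reduce the augmented matrix [M | b].
R2 ← R2 − (2)·R1: [0, -4, 6, -6, 16, -6, -42]
R3 ← R3 − (4)·R1: [0, -7, 13, -8, 38, -8, -96]
R4 ← R4 + R1: [0, 3, -6, 3, -18, 3, 45]
R5 ← R5 + R1: [0, 1, -1, 2, -2, 2, 6]
R3 ← R3 − (7/4)·R2: [0, 0, 5/2, 5/2, 10, 5/2, -45/2]
R4 ← R4 + (3/4)·R2: [0, 0, -3/2, -3/2, -6, -3/2, 27/2]
R5 ← R5 + (1/4)·R2: [0, 0, 1/2, 1/2, 2, 1/2, -9/2]
R4 ← R4 + (3/5)·R3: [0, 0, 0, 0, 0, 0, 0]
R5 ← R5 − (1/5)·R3: [0, 0, 0, 0, 0, 0, 0]
The echelon form has 3 nonzero rows, and every pivot lies in the first 6 columns, so rank(M) = rank([M|b]) = 3.
The system is consistent.
rank = 3 < 6 unknowns, so there are infinitely many solutions.

infinite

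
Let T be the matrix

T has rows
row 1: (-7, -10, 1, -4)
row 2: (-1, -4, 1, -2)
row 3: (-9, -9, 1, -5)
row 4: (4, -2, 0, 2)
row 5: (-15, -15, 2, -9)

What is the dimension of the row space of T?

3

Row reduce to echelon form.
R2 ← R2 − (1/7)·R1: [0, -18/7, 6/7, -10/7]
R3 ← R3 − (9/7)·R1: [0, 27/7, -2/7, 1/7]
R4 ← R4 + (4/7)·R1: [0, -54/7, 4/7, -2/7]
R5 ← R5 − (15/7)·R1: [0, 45/7, -1/7, -3/7]
R3 ← R3 + (3/2)·R2: [0, 0, 1, -2]
R4 ← R4 − (3)·R2: [0, 0, -2, 4]
R5 ← R5 + (5/2)·R2: [0, 0, 2, -4]
R4 ← R4 + (2)·R3: [0, 0, 0, 0]
R5 ← R5 − (2)·R3: [0, 0, 0, 0]
Echelon form has 3 nonzero rows, so rank(T) = 3.
The row space has dimension equal to the rank: 3.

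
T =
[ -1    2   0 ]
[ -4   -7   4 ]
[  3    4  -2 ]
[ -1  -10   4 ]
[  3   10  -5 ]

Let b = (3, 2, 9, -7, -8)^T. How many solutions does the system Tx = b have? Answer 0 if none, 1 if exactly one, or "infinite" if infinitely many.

0

Row reduce the augmented matrix [T | b].
R2 ← R2 − (4)·R1: [0, -15, 4, -10]
R3 ← R3 + (3)·R1: [0, 10, -2, 18]
R4 ← R4 − R1: [0, -12, 4, -10]
R5 ← R5 + (3)·R1: [0, 16, -5, 1]
R3 ← R3 + (2/3)·R2: [0, 0, 2/3, 34/3]
R4 ← R4 − (4/5)·R2: [0, 0, 4/5, -2]
R5 ← R5 + (16/15)·R2: [0, 0, -11/15, -29/3]
R4 ← R4 − (6/5)·R3: [0, 0, 0, -78/5]
R5 ← R5 + (11/10)·R3: [0, 0, 0, 14/5]
R5 ← R5 + (7/39)·R4: [0, 0, 0, 0]
The echelon form has 4 nonzero rows; the last pivot sits in the augmented column, so rank(T) = 3 but rank([T|b]) = 4.
Since the ranks differ, the system is inconsistent.
It has no solutions.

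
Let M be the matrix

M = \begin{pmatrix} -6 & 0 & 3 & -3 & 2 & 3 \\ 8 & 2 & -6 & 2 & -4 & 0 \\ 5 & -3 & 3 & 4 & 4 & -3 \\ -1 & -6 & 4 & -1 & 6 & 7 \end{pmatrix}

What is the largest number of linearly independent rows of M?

4

Row reduce to echelon form.
R2 ← R2 + (4/3)·R1: [0, 2, -2, -2, -4/3, 4]
R3 ← R3 + (5/6)·R1: [0, -3, 11/2, 3/2, 17/3, -1/2]
R4 ← R4 − (1/6)·R1: [0, -6, 7/2, -1/2, 17/3, 13/2]
R3 ← R3 + (3/2)·R2: [0, 0, 5/2, -3/2, 11/3, 11/2]
R4 ← R4 + (3)·R2: [0, 0, -5/2, -13/2, 5/3, 37/2]
R4 ← R4 + R3: [0, 0, 0, -8, 16/3, 24]
Echelon form has 4 nonzero rows, so rank(M) = 4.
The rank gives the maximum number of linearly independent rows: 4.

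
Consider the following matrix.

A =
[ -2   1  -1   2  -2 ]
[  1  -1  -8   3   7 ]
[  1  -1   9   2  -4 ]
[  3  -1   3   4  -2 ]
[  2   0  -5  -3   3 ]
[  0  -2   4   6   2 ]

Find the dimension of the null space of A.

Row reduce to echelon form.
R2 ← R2 + (1/2)·R1: [0, -1/2, -17/2, 4, 6]
R3 ← R3 + (1/2)·R1: [0, -1/2, 17/2, 3, -5]
R4 ← R4 + (3/2)·R1: [0, 1/2, 3/2, 7, -5]
R5 ← R5 + R1: [0, 1, -6, -1, 1]
R3 ← R3 − R2: [0, 0, 17, -1, -11]
R4 ← R4 + R2: [0, 0, -7, 11, 1]
R5 ← R5 + (2)·R2: [0, 0, -23, 7, 13]
R6 ← R6 − (4)·R2: [0, 0, 38, -10, -22]
R4 ← R4 + (7/17)·R3: [0, 0, 0, 180/17, -60/17]
R5 ← R5 + (23/17)·R3: [0, 0, 0, 96/17, -32/17]
R6 ← R6 − (38/17)·R3: [0, 0, 0, -132/17, 44/17]
R5 ← R5 − (8/15)·R4: [0, 0, 0, 0, 0]
R6 ← R6 + (11/15)·R4: [0, 0, 0, 0, 0]
4 nonzero rows, so rank(A) = 4.
A has 5 columns; by rank–nullity, nullity = 5 − 4 = 1.

1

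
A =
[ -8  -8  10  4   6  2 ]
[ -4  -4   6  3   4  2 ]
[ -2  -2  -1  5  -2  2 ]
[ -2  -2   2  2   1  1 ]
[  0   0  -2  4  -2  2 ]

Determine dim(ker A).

Row reduce to echelon form.
R2 ← R2 − (1/2)·R1: [0, 0, 1, 1, 1, 1]
R3 ← R3 − (1/4)·R1: [0, 0, -7/2, 4, -7/2, 3/2]
R4 ← R4 − (1/4)·R1: [0, 0, -1/2, 1, -1/2, 1/2]
R3 ← R3 + (7/2)·R2: [0, 0, 0, 15/2, 0, 5]
R4 ← R4 + (1/2)·R2: [0, 0, 0, 3/2, 0, 1]
R5 ← R5 + (2)·R2: [0, 0, 0, 6, 0, 4]
R4 ← R4 − (1/5)·R3: [0, 0, 0, 0, 0, 0]
R5 ← R5 − (4/5)·R3: [0, 0, 0, 0, 0, 0]
3 nonzero rows, so rank(A) = 3.
A has 6 columns; by rank–nullity, nullity = 6 − 3 = 3.

3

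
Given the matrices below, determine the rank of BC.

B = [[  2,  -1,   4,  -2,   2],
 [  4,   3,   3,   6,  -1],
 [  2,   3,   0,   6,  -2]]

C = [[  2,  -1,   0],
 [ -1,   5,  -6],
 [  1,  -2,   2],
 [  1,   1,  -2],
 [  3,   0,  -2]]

2

First compute BC:
[[ 13, -17,  14],
 [ 11,  11, -22],
 [  1,  19, -26]]
Now row reduce the product.
R2 ← R2 − (11/13)·R1: [0, 330/13, -440/13]
R3 ← R3 − (1/13)·R1: [0, 264/13, -352/13]
R3 ← R3 − (4/5)·R2: [0, 0, 0]
2 nonzero rows, so rank(BC) = 2.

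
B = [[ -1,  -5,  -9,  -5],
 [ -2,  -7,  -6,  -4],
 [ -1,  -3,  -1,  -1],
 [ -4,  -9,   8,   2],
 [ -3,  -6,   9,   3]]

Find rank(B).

Row reduce to echelon form.
R2 ← R2 − (2)·R1: [0, 3, 12, 6]
R3 ← R3 − R1: [0, 2, 8, 4]
R4 ← R4 − (4)·R1: [0, 11, 44, 22]
R5 ← R5 − (3)·R1: [0, 9, 36, 18]
R3 ← R3 − (2/3)·R2: [0, 0, 0, 0]
R4 ← R4 − (11/3)·R2: [0, 0, 0, 0]
R5 ← R5 − (3)·R2: [0, 0, 0, 0]
Echelon form has 2 nonzero rows, so rank(B) = 2.

2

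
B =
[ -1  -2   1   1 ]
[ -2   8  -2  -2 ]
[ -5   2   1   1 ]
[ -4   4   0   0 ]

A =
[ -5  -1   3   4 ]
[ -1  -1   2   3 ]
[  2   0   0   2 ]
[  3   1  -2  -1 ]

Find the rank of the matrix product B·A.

2

First compute BA:
[[ 12,   4,  -9,  -9],
 [ -8,  -8,  14,  14],
 [ 28,   4, -13, -13],
 [ 16,   0,  -4,  -4]]
Now row reduce the product.
R2 ← R2 + (2/3)·R1: [0, -16/3, 8, 8]
R3 ← R3 − (7/3)·R1: [0, -16/3, 8, 8]
R4 ← R4 − (4/3)·R1: [0, -16/3, 8, 8]
R3 ← R3 − R2: [0, 0, 0, 0]
R4 ← R4 − R2: [0, 0, 0, 0]
2 nonzero rows, so rank(BA) = 2.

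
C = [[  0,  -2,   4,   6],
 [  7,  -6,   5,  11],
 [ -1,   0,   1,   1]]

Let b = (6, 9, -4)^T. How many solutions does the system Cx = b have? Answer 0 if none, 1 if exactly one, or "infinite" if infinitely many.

0

Row reduce the augmented matrix [C | b].
Swap R1 ↔ R2
R3 ← R3 + (1/7)·R1: [0, -6/7, 12/7, 18/7, -19/7]
R3 ← R3 − (3/7)·R2: [0, 0, 0, 0, -37/7]
The echelon form has 3 nonzero rows; the last pivot sits in the augmented column, so rank(C) = 2 but rank([C|b]) = 3.
Since the ranks differ, the system is inconsistent.
It has no solutions.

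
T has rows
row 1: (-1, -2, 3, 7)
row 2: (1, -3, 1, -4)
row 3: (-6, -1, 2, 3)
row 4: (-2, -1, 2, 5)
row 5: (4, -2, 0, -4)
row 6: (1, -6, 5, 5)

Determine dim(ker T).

Row reduce to echelon form.
R2 ← R2 + R1: [0, -5, 4, 3]
R3 ← R3 − (6)·R1: [0, 11, -16, -39]
R4 ← R4 − (2)·R1: [0, 3, -4, -9]
R5 ← R5 + (4)·R1: [0, -10, 12, 24]
R6 ← R6 + R1: [0, -8, 8, 12]
R3 ← R3 + (11/5)·R2: [0, 0, -36/5, -162/5]
R4 ← R4 + (3/5)·R2: [0, 0, -8/5, -36/5]
R5 ← R5 − (2)·R2: [0, 0, 4, 18]
R6 ← R6 − (8/5)·R2: [0, 0, 8/5, 36/5]
R4 ← R4 − (2/9)·R3: [0, 0, 0, 0]
R5 ← R5 + (5/9)·R3: [0, 0, 0, 0]
R6 ← R6 + (2/9)·R3: [0, 0, 0, 0]
3 nonzero rows, so rank(T) = 3.
T has 4 columns; by rank–nullity, nullity = 4 − 3 = 1.

1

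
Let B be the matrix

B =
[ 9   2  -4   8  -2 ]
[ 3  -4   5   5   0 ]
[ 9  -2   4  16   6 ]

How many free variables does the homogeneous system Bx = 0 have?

Row reduce to echelon form.
R2 ← R2 − (1/3)·R1: [0, -14/3, 19/3, 7/3, 2/3]
R3 ← R3 − R1: [0, -4, 8, 8, 8]
R3 ← R3 − (6/7)·R2: [0, 0, 18/7, 6, 52/7]
3 nonzero rows, so rank(B) = 3.
B has 5 columns; by rank–nullity, nullity = 5 − 3 = 2.

2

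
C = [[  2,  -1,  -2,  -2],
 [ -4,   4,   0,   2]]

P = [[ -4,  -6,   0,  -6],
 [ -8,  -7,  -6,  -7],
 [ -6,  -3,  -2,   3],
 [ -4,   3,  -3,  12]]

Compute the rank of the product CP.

2

First compute CP:
[[ 20,  -5,  16, -35],
 [-24,   2, -30,  20]]
Now row reduce the product.
R2 ← R2 + (6/5)·R1: [0, -4, -54/5, -22]
2 nonzero rows, so rank(CP) = 2.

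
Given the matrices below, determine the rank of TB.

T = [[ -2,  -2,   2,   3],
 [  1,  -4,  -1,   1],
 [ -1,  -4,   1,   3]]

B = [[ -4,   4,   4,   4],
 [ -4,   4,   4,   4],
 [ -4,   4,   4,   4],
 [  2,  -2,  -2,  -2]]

First compute TB:
[[ 14, -14, -14, -14],
 [ 18, -18, -18, -18],
 [ 22, -22, -22, -22]]
Now row reduce the product.
R2 ← R2 − (9/7)·R1: [0, 0, 0, 0]
R3 ← R3 − (11/7)·R1: [0, 0, 0, 0]
1 nonzero row, so rank(TB) = 1.

1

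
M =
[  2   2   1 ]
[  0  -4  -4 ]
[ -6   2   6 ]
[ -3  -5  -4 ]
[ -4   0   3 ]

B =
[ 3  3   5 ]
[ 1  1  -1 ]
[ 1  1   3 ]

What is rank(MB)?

First compute MB:
[[  9,   9,  11],
 [ -8,  -8,  -8],
 [-10, -10, -14],
 [-18, -18, -22],
 [ -9,  -9, -11]]
Now row reduce the product.
R2 ← R2 + (8/9)·R1: [0, 0, 16/9]
R3 ← R3 + (10/9)·R1: [0, 0, -16/9]
R4 ← R4 + (2)·R1: [0, 0, 0]
R5 ← R5 + R1: [0, 0, 0]
R3 ← R3 + R2: [0, 0, 0]
2 nonzero rows, so rank(MB) = 2.

2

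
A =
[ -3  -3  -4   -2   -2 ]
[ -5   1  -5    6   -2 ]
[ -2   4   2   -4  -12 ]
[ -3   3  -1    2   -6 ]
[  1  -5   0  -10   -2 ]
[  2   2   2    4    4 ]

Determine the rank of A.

3

Row reduce to echelon form.
R2 ← R2 − (5/3)·R1: [0, 6, 5/3, 28/3, 4/3]
R3 ← R3 − (2/3)·R1: [0, 6, 14/3, -8/3, -32/3]
R4 ← R4 − R1: [0, 6, 3, 4, -4]
R5 ← R5 + (1/3)·R1: [0, -6, -4/3, -32/3, -8/3]
R6 ← R6 + (2/3)·R1: [0, 0, -2/3, 8/3, 8/3]
R3 ← R3 − R2: [0, 0, 3, -12, -12]
R4 ← R4 − R2: [0, 0, 4/3, -16/3, -16/3]
R5 ← R5 + R2: [0, 0, 1/3, -4/3, -4/3]
R4 ← R4 − (4/9)·R3: [0, 0, 0, 0, 0]
R5 ← R5 − (1/9)·R3: [0, 0, 0, 0, 0]
R6 ← R6 + (2/9)·R3: [0, 0, 0, 0, 0]
Echelon form has 3 nonzero rows, so rank(A) = 3.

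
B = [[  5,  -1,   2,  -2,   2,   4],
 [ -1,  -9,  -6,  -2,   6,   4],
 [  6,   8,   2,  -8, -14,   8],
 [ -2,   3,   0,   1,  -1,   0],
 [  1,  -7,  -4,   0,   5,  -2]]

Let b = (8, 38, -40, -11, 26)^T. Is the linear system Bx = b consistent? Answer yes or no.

yes

Row reduce the augmented matrix [B | b].
R2 ← R2 + (1/5)·R1: [0, -46/5, -28/5, -12/5, 32/5, 24/5, 198/5]
R3 ← R3 − (6/5)·R1: [0, 46/5, -2/5, -28/5, -82/5, 16/5, -248/5]
R4 ← R4 + (2/5)·R1: [0, 13/5, 4/5, 1/5, -1/5, 8/5, -39/5]
R5 ← R5 − (1/5)·R1: [0, -34/5, -22/5, 2/5, 23/5, -14/5, 122/5]
R3 ← R3 + R2: [0, 0, -6, -8, -10, 8, -10]
R4 ← R4 + (13/46)·R2: [0, 0, -18/23, -11/23, 37/23, 68/23, 78/23]
R5 ← R5 − (17/23)·R2: [0, 0, -6/23, 50/23, -3/23, -146/23, -112/23]
R4 ← R4 − (3/23)·R3: [0, 0, 0, 13/23, 67/23, 44/23, 108/23]
R5 ← R5 − (1/23)·R3: [0, 0, 0, 58/23, 7/23, -154/23, -102/23]
R5 ← R5 − (58/13)·R4: [0, 0, 0, 0, -165/13, -198/13, -330/13]
The echelon form has 5 nonzero rows, and every pivot lies in the first 6 columns, so rank(B) = rank([B|b]) = 5.
The system is consistent.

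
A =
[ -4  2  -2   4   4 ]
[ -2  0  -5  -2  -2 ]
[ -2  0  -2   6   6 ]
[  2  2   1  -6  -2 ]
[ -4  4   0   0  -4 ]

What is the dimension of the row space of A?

5

Row reduce to echelon form.
R2 ← R2 − (1/2)·R1: [0, -1, -4, -4, -4]
R3 ← R3 − (1/2)·R1: [0, -1, -1, 4, 4]
R4 ← R4 + (1/2)·R1: [0, 3, 0, -4, 0]
R5 ← R5 − R1: [0, 2, 2, -4, -8]
R3 ← R3 − R2: [0, 0, 3, 8, 8]
R4 ← R4 + (3)·R2: [0, 0, -12, -16, -12]
R5 ← R5 + (2)·R2: [0, 0, -6, -12, -16]
R4 ← R4 + (4)·R3: [0, 0, 0, 16, 20]
R5 ← R5 + (2)·R3: [0, 0, 0, 4, 0]
R5 ← R5 − (1/4)·R4: [0, 0, 0, 0, -5]
Echelon form has 5 nonzero rows, so rank(A) = 5.
The row space has dimension equal to the rank: 5.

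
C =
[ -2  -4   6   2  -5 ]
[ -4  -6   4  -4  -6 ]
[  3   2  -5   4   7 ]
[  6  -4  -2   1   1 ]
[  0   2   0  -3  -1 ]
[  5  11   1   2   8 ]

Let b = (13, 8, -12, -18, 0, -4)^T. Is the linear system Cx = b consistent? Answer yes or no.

yes

Row reduce the augmented matrix [C | b].
R2 ← R2 − (2)·R1: [0, 2, -8, -8, 4, -18]
R3 ← R3 + (3/2)·R1: [0, -4, 4, 7, -1/2, 15/2]
R4 ← R4 + (3)·R1: [0, -16, 16, 7, -14, 21]
R6 ← R6 + (5/2)·R1: [0, 1, 16, 7, -9/2, 57/2]
R3 ← R3 + (2)·R2: [0, 0, -12, -9, 15/2, -57/2]
R4 ← R4 + (8)·R2: [0, 0, -48, -57, 18, -123]
R5 ← R5 − R2: [0, 0, 8, 5, -5, 18]
R6 ← R6 − (1/2)·R2: [0, 0, 20, 11, -13/2, 75/2]
R4 ← R4 − (4)·R3: [0, 0, 0, -21, -12, -9]
R5 ← R5 + (2/3)·R3: [0, 0, 0, -1, 0, -1]
R6 ← R6 + (5/3)·R3: [0, 0, 0, -4, 6, -10]
R5 ← R5 − (1/21)·R4: [0, 0, 0, 0, 4/7, -4/7]
R6 ← R6 − (4/21)·R4: [0, 0, 0, 0, 58/7, -58/7]
R6 ← R6 − (29/2)·R5: [0, 0, 0, 0, 0, 0]
The echelon form has 5 nonzero rows, and every pivot lies in the first 5 columns, so rank(C) = rank([C|b]) = 5.
The system is consistent.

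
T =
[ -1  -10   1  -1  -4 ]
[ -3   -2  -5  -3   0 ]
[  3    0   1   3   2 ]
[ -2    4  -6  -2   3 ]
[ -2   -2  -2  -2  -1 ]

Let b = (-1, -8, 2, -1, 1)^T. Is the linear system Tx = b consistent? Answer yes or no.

no

Row reduce the augmented matrix [T | b].
R2 ← R2 − (3)·R1: [0, 28, -8, 0, 12, -5]
R3 ← R3 + (3)·R1: [0, -30, 4, 0, -10, -1]
R4 ← R4 − (2)·R1: [0, 24, -8, 0, 11, 1]
R5 ← R5 − (2)·R1: [0, 18, -4, 0, 7, 3]
R3 ← R3 + (15/14)·R2: [0, 0, -32/7, 0, 20/7, -89/14]
R4 ← R4 − (6/7)·R2: [0, 0, -8/7, 0, 5/7, 37/7]
R5 ← R5 − (9/14)·R2: [0, 0, 8/7, 0, -5/7, 87/14]
R4 ← R4 − (1/4)·R3: [0, 0, 0, 0, 0, 55/8]
R5 ← R5 + (1/4)·R3: [0, 0, 0, 0, 0, 37/8]
R5 ← R5 − (37/55)·R4: [0, 0, 0, 0, 0, 0]
The echelon form has 4 nonzero rows; the last pivot sits in the augmented column, so rank(T) = 3 but rank([T|b]) = 4.
Since the ranks differ, the system is inconsistent.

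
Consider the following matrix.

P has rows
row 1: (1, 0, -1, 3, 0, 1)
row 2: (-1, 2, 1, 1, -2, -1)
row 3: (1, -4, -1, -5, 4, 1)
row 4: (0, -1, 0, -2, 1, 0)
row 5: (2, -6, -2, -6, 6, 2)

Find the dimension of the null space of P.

Row reduce to echelon form.
R2 ← R2 + R1: [0, 2, 0, 4, -2, 0]
R3 ← R3 − R1: [0, -4, 0, -8, 4, 0]
R5 ← R5 − (2)·R1: [0, -6, 0, -12, 6, 0]
R3 ← R3 + (2)·R2: [0, 0, 0, 0, 0, 0]
R4 ← R4 + (1/2)·R2: [0, 0, 0, 0, 0, 0]
R5 ← R5 + (3)·R2: [0, 0, 0, 0, 0, 0]
2 nonzero rows, so rank(P) = 2.
P has 6 columns; by rank–nullity, nullity = 6 − 2 = 4.

4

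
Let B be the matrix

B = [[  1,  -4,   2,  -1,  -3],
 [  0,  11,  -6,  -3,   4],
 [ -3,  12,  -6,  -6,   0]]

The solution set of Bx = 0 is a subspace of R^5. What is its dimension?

Row reduce to echelon form.
R3 ← R3 + (3)·R1: [0, 0, 0, -9, -9]
3 nonzero rows, so rank(B) = 3.
B has 5 columns; by rank–nullity, nullity = 5 − 3 = 2.

2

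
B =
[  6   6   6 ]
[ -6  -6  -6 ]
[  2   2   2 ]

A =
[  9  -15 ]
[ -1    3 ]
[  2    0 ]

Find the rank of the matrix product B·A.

1

First compute BA:
[[ 60, -72],
 [-60,  72],
 [ 20, -24]]
Now row reduce the product.
R2 ← R2 + R1: [0, 0]
R3 ← R3 − (1/3)·R1: [0, 0]
1 nonzero row, so rank(BA) = 1.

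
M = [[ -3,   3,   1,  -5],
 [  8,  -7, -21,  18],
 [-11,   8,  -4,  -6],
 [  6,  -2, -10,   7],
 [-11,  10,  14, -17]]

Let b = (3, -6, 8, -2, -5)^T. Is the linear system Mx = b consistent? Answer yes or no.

Row reduce the augmented matrix [M | b].
R2 ← R2 + (8/3)·R1: [0, 1, -55/3, 14/3, 2]
R3 ← R3 − (11/3)·R1: [0, -3, -23/3, 37/3, -3]
R4 ← R4 + (2)·R1: [0, 4, -8, -3, 4]
R5 ← R5 − (11/3)·R1: [0, -1, 31/3, 4/3, -16]
R3 ← R3 + (3)·R2: [0, 0, -188/3, 79/3, 3]
R4 ← R4 − (4)·R2: [0, 0, 196/3, -65/3, -4]
R5 ← R5 + R2: [0, 0, -8, 6, -14]
R4 ← R4 + (49/47)·R3: [0, 0, 0, 272/47, -41/47]
R5 ← R5 − (6/47)·R3: [0, 0, 0, 124/47, -676/47]
R5 ← R5 − (31/68)·R4: [0, 0, 0, 0, -951/68]
The echelon form has 5 nonzero rows; the last pivot sits in the augmented column, so rank(M) = 4 but rank([M|b]) = 5.
Since the ranks differ, the system is inconsistent.

no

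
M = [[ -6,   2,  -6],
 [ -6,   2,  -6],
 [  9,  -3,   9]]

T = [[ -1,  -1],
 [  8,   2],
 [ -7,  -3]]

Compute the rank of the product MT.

First compute MT:
[[ 64,  28],
 [ 64,  28],
 [-96, -42]]
Now row reduce the product.
R2 ← R2 − R1: [0, 0]
R3 ← R3 + (3/2)·R1: [0, 0]
1 nonzero row, so rank(MT) = 1.

1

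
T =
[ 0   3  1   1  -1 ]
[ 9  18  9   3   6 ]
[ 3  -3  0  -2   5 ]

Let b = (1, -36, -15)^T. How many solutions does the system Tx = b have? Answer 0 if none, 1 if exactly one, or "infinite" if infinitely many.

infinite

Row reduce the augmented matrix [T | b].
Swap R1 ↔ R2
R3 ← R3 − (1/3)·R1: [0, -9, -3, -3, 3, -3]
R3 ← R3 + (3)·R2: [0, 0, 0, 0, 0, 0]
The echelon form has 2 nonzero rows, and every pivot lies in the first 5 columns, so rank(T) = rank([T|b]) = 2.
The system is consistent.
rank = 2 < 5 unknowns, so there are infinitely many solutions.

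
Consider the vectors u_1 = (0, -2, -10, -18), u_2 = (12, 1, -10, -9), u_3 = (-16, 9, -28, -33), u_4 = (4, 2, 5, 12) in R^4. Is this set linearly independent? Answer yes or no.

no

Form the matrix with these vectors as rows and row reduce.
Swap R1 ↔ R2
R3 ← R3 + (4/3)·R1: [0, 31/3, -124/3, -45]
R4 ← R4 − (1/3)·R1: [0, 5/3, 25/3, 15]
R3 ← R3 + (31/6)·R2: [0, 0, -93, -138]
R4 ← R4 + (5/6)·R2: [0, 0, 0, 0]
3 nonzero rows, so the 4 vectors span a space of dimension 3.
Since 3 < 4, the vectors are linearly dependent.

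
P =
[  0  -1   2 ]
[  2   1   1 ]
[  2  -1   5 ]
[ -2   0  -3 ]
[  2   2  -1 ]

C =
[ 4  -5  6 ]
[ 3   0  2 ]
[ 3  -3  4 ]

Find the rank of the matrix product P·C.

2

First compute PC:
[[  3,  -6,   6],
 [ 14, -13,  18],
 [ 20, -25,  30],
 [-17,  19, -24],
 [ 11,  -7,  12]]
Now row reduce the product.
R2 ← R2 − (14/3)·R1: [0, 15, -10]
R3 ← R3 − (20/3)·R1: [0, 15, -10]
R4 ← R4 + (17/3)·R1: [0, -15, 10]
R5 ← R5 − (11/3)·R1: [0, 15, -10]
R3 ← R3 − R2: [0, 0, 0]
R4 ← R4 + R2: [0, 0, 0]
R5 ← R5 − R2: [0, 0, 0]
2 nonzero rows, so rank(PC) = 2.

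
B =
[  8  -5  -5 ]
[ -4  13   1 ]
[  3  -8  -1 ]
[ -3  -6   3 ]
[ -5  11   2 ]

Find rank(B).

Row reduce to echelon form.
R2 ← R2 + (1/2)·R1: [0, 21/2, -3/2]
R3 ← R3 − (3/8)·R1: [0, -49/8, 7/8]
R4 ← R4 + (3/8)·R1: [0, -63/8, 9/8]
R5 ← R5 + (5/8)·R1: [0, 63/8, -9/8]
R3 ← R3 + (7/12)·R2: [0, 0, 0]
R4 ← R4 + (3/4)·R2: [0, 0, 0]
R5 ← R5 − (3/4)·R2: [0, 0, 0]
Echelon form has 2 nonzero rows, so rank(B) = 2.

2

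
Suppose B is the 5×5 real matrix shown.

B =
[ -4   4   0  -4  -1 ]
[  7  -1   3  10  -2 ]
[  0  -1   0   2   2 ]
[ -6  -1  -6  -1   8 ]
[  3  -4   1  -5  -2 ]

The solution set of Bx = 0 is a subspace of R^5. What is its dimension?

Row reduce to echelon form.
R2 ← R2 + (7/4)·R1: [0, 6, 3, 3, -15/4]
R4 ← R4 − (3/2)·R1: [0, -7, -6, 5, 19/2]
R5 ← R5 + (3/4)·R1: [0, -1, 1, -8, -11/4]
R3 ← R3 + (1/6)·R2: [0, 0, 1/2, 5/2, 11/8]
R4 ← R4 + (7/6)·R2: [0, 0, -5/2, 17/2, 41/8]
R5 ← R5 + (1/6)·R2: [0, 0, 3/2, -15/2, -27/8]
R4 ← R4 + (5)·R3: [0, 0, 0, 21, 12]
R5 ← R5 − (3)·R3: [0, 0, 0, -15, -15/2]
R5 ← R5 + (5/7)·R4: [0, 0, 0, 0, 15/14]
5 nonzero rows, so rank(B) = 5.
B has 5 columns; by rank–nullity, nullity = 5 − 5 = 0.

0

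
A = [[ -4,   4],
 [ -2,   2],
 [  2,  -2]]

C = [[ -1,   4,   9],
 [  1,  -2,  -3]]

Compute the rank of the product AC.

First compute AC:
[[  8, -24, -48],
 [  4, -12, -24],
 [ -4,  12,  24]]
Now row reduce the product.
R2 ← R2 − (1/2)·R1: [0, 0, 0]
R3 ← R3 + (1/2)·R1: [0, 0, 0]
1 nonzero row, so rank(AC) = 1.

1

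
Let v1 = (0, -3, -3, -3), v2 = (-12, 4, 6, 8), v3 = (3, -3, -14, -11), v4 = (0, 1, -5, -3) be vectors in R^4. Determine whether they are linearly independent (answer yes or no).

Form the matrix with these vectors as rows and row reduce.
Swap R1 ↔ R2
R3 ← R3 + (1/4)·R1: [0, -2, -25/2, -9]
R3 ← R3 − (2/3)·R2: [0, 0, -21/2, -7]
R4 ← R4 + (1/3)·R2: [0, 0, -6, -4]
R4 ← R4 − (4/7)·R3: [0, 0, 0, 0]
3 nonzero rows, so the 4 vectors span a space of dimension 3.
Since 3 < 4, the vectors are linearly dependent.

no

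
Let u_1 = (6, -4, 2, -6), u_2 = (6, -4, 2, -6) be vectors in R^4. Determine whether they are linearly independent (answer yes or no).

no

Form the matrix with these vectors as rows and row reduce.
R2 ← R2 − R1: [0, 0, 0, 0]
1 nonzero row, so the 2 vectors span a space of dimension 1.
Since 1 < 2, the vectors are linearly dependent.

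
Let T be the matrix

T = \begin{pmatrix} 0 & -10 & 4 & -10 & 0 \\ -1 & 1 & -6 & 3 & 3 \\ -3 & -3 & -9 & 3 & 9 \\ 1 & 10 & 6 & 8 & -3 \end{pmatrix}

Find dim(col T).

3

Row reduce to echelon form.
Swap R1 ↔ R2
R3 ← R3 − (3)·R1: [0, -6, 9, -6, 0]
R4 ← R4 + R1: [0, 11, 0, 11, 0]
R3 ← R3 − (3/5)·R2: [0, 0, 33/5, 0, 0]
R4 ← R4 + (11/10)·R2: [0, 0, 22/5, 0, 0]
R4 ← R4 − (2/3)·R3: [0, 0, 0, 0, 0]
Echelon form has 3 nonzero rows, so rank(T) = 3.
The column space has dimension equal to the rank: 3.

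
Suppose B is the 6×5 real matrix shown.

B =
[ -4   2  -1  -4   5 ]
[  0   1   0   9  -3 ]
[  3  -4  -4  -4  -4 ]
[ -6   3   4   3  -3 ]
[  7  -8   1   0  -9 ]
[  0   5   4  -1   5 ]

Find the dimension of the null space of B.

Row reduce to echelon form.
R3 ← R3 + (3/4)·R1: [0, -5/2, -19/4, -7, -1/4]
R4 ← R4 − (3/2)·R1: [0, 0, 11/2, 9, -21/2]
R5 ← R5 + (7/4)·R1: [0, -9/2, -3/4, -7, -1/4]
R3 ← R3 + (5/2)·R2: [0, 0, -19/4, 31/2, -31/4]
R5 ← R5 + (9/2)·R2: [0, 0, -3/4, 67/2, -55/4]
R6 ← R6 − (5)·R2: [0, 0, 4, -46, 20]
R4 ← R4 + (22/19)·R3: [0, 0, 0, 512/19, -370/19]
R5 ← R5 − (3/19)·R3: [0, 0, 0, 590/19, -238/19]
R6 ← R6 + (16/19)·R3: [0, 0, 0, -626/19, 256/19]
R5 ← R5 − (295/256)·R4: [0, 0, 0, 0, 1269/128]
R6 ← R6 + (313/256)·R4: [0, 0, 0, 0, -1323/128]
R6 ← R6 + (49/47)·R5: [0, 0, 0, 0, 0]
5 nonzero rows, so rank(B) = 5.
B has 5 columns; by rank–nullity, nullity = 5 − 5 = 0.

0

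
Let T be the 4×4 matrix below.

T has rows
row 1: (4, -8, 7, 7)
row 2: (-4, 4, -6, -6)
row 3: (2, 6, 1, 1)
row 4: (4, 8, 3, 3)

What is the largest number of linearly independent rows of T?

Row reduce to echelon form.
R2 ← R2 + R1: [0, -4, 1, 1]
R3 ← R3 − (1/2)·R1: [0, 10, -5/2, -5/2]
R4 ← R4 − R1: [0, 16, -4, -4]
R3 ← R3 + (5/2)·R2: [0, 0, 0, 0]
R4 ← R4 + (4)·R2: [0, 0, 0, 0]
Echelon form has 2 nonzero rows, so rank(T) = 2.
The rank gives the maximum number of linearly independent rows: 2.

2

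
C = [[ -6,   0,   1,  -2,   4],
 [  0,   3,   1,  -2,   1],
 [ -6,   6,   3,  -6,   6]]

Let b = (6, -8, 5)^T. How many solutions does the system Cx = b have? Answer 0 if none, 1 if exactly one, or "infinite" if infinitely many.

0

Row reduce the augmented matrix [C | b].
R3 ← R3 − R1: [0, 6, 2, -4, 2, -1]
R3 ← R3 − (2)·R2: [0, 0, 0, 0, 0, 15]
The echelon form has 3 nonzero rows; the last pivot sits in the augmented column, so rank(C) = 2 but rank([C|b]) = 3.
Since the ranks differ, the system is inconsistent.
It has no solutions.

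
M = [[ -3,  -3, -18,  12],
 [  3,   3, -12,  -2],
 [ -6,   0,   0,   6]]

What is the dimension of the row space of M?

Row reduce to echelon form.
R2 ← R2 + R1: [0, 0, -30, 10]
R3 ← R3 − (2)·R1: [0, 6, 36, -18]
Swap R2 ↔ R3
Echelon form has 3 nonzero rows, so rank(M) = 3.
The row space has dimension equal to the rank: 3.

3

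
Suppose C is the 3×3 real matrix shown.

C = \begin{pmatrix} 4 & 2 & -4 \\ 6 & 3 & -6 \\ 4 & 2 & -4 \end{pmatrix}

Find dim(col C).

Row reduce to echelon form.
R2 ← R2 − (3/2)·R1: [0, 0, 0]
R3 ← R3 − R1: [0, 0, 0]
Echelon form has 1 nonzero row, so rank(C) = 1.
The column space has dimension equal to the rank: 1.

1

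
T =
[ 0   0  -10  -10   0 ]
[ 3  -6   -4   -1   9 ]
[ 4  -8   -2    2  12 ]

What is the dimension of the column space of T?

Row reduce to echelon form.
Swap R1 ↔ R2
R3 ← R3 − (4/3)·R1: [0, 0, 10/3, 10/3, 0]
R3 ← R3 + (1/3)·R2: [0, 0, 0, 0, 0]
Echelon form has 2 nonzero rows, so rank(T) = 2.
The column space has dimension equal to the rank: 2.

2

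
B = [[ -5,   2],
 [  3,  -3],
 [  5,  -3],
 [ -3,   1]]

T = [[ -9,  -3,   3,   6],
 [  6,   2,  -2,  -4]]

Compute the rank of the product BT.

1

First compute BT:
[[ 57,  19, -19, -38],
 [-45, -15,  15,  30],
 [-63, -21,  21,  42],
 [ 33,  11, -11, -22]]
Now row reduce the product.
R2 ← R2 + (15/19)·R1: [0, 0, 0, 0]
R3 ← R3 + (21/19)·R1: [0, 0, 0, 0]
R4 ← R4 − (11/19)·R1: [0, 0, 0, 0]
1 nonzero row, so rank(BT) = 1.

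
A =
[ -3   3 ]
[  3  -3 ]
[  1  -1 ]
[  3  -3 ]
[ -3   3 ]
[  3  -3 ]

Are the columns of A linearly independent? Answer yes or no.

Row reduce A to echelon form.
R2 ← R2 + R1: [0, 0]
R3 ← R3 + (1/3)·R1: [0, 0]
R4 ← R4 + R1: [0, 0]
R5 ← R5 − R1: [0, 0]
R6 ← R6 + R1: [0, 0]
1 pivot among 2 columns.
Only 1 < 2 pivot columns, so the columns are linearly dependent.

no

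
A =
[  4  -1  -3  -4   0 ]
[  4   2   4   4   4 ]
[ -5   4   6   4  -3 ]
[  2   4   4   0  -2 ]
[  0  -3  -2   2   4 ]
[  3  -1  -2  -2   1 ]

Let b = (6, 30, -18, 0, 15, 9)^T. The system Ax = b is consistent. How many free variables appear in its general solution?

Row reduce the augmented matrix [A | b].
R2 ← R2 − R1: [0, 3, 7, 8, 4, 24]
R3 ← R3 + (5/4)·R1: [0, 11/4, 9/4, -1, -3, -21/2]
R4 ← R4 − (1/2)·R1: [0, 9/2, 11/2, 2, -2, -3]
R6 ← R6 − (3/4)·R1: [0, -1/4, 1/4, 1, 1, 9/2]
R3 ← R3 − (11/12)·R2: [0, 0, -25/6, -25/3, -20/3, -65/2]
R4 ← R4 − (3/2)·R2: [0, 0, -5, -10, -8, -39]
R5 ← R5 + R2: [0, 0, 5, 10, 8, 39]
R6 ← R6 + (1/12)·R2: [0, 0, 5/6, 5/3, 4/3, 13/2]
R4 ← R4 − (6/5)·R3: [0, 0, 0, 0, 0, 0]
R5 ← R5 + (6/5)·R3: [0, 0, 0, 0, 0, 0]
R6 ← R6 + (1/5)·R3: [0, 0, 0, 0, 0, 0]
The echelon form has 3 nonzero rows, and every pivot lies in the first 5 columns, so rank(A) = rank([A|b]) = 3.
The system is consistent.
Free variables = (unknowns) − (rank) = 5 − 3 = 2.

2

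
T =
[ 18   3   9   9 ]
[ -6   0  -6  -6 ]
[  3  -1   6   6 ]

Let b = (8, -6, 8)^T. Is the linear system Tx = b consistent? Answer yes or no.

Row reduce the augmented matrix [T | b].
R2 ← R2 + (1/3)·R1: [0, 1, -3, -3, -10/3]
R3 ← R3 − (1/6)·R1: [0, -3/2, 9/2, 9/2, 20/3]
R3 ← R3 + (3/2)·R2: [0, 0, 0, 0, 5/3]
The echelon form has 3 nonzero rows; the last pivot sits in the augmented column, so rank(T) = 2 but rank([T|b]) = 3.
Since the ranks differ, the system is inconsistent.

no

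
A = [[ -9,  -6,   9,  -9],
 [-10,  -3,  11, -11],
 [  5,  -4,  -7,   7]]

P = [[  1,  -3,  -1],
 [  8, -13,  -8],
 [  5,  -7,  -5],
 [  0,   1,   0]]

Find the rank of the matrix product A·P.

First compute AP:
[[-12,  33,  12],
 [ 21, -19, -21],
 [-62,  93,  62]]
Now row reduce the product.
R2 ← R2 + (7/4)·R1: [0, 155/4, 0]
R3 ← R3 − (31/6)·R1: [0, -155/2, 0]
R3 ← R3 + (2)·R2: [0, 0, 0]
2 nonzero rows, so rank(AP) = 2.

2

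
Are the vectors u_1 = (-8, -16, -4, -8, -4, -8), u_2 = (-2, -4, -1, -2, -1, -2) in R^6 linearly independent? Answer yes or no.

no

Form the matrix with these vectors as rows and row reduce.
R2 ← R2 − (1/4)·R1: [0, 0, 0, 0, 0, 0]
1 nonzero row, so the 2 vectors span a space of dimension 1.
Since 1 < 2, the vectors are linearly dependent.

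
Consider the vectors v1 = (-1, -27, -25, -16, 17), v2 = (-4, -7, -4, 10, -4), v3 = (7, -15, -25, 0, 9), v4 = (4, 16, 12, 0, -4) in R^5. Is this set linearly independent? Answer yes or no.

no

Form the matrix with these vectors as rows and row reduce.
R2 ← R2 − (4)·R1: [0, 101, 96, 74, -72]
R3 ← R3 + (7)·R1: [0, -204, -200, -112, 128]
R4 ← R4 + (4)·R1: [0, -92, -88, -64, 64]
R3 ← R3 + (204/101)·R2: [0, 0, -616/101, 3784/101, -1760/101]
R4 ← R4 + (92/101)·R2: [0, 0, -56/101, 344/101, -160/101]
R4 ← R4 − (1/11)·R3: [0, 0, 0, 0, 0]
3 nonzero rows, so the 4 vectors span a space of dimension 3.
Since 3 < 4, the vectors are linearly dependent.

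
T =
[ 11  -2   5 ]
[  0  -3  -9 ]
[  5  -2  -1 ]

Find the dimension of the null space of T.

Row reduce to echelon form.
R3 ← R3 − (5/11)·R1: [0, -12/11, -36/11]
R3 ← R3 − (4/11)·R2: [0, 0, 0]
2 nonzero rows, so rank(T) = 2.
T has 3 columns; by rank–nullity, nullity = 3 − 2 = 1.

1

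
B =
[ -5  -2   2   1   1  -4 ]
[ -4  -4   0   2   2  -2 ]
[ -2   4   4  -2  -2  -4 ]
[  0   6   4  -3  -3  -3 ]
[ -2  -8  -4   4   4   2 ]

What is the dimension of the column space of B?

2

Row reduce to echelon form.
R2 ← R2 − (4/5)·R1: [0, -12/5, -8/5, 6/5, 6/5, 6/5]
R3 ← R3 − (2/5)·R1: [0, 24/5, 16/5, -12/5, -12/5, -12/5]
R5 ← R5 − (2/5)·R1: [0, -36/5, -24/5, 18/5, 18/5, 18/5]
R3 ← R3 + (2)·R2: [0, 0, 0, 0, 0, 0]
R4 ← R4 + (5/2)·R2: [0, 0, 0, 0, 0, 0]
R5 ← R5 − (3)·R2: [0, 0, 0, 0, 0, 0]
Echelon form has 2 nonzero rows, so rank(B) = 2.
The column space has dimension equal to the rank: 2.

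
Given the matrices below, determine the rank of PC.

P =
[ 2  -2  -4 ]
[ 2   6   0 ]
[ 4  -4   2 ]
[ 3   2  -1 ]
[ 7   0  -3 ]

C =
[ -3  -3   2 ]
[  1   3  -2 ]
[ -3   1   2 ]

3

First compute PC:
[[  4, -16,   0],
 [  0,  12,  -8],
 [-22, -22,  20],
 [ -4,  -4,   0],
 [-12, -24,   8]]
Now row reduce the product.
R3 ← R3 + (11/2)·R1: [0, -110, 20]
R4 ← R4 + R1: [0, -20, 0]
R5 ← R5 + (3)·R1: [0, -72, 8]
R3 ← R3 + (55/6)·R2: [0, 0, -160/3]
R4 ← R4 + (5/3)·R2: [0, 0, -40/3]
R5 ← R5 + (6)·R2: [0, 0, -40]
R4 ← R4 − (1/4)·R3: [0, 0, 0]
R5 ← R5 − (3/4)·R3: [0, 0, 0]
3 nonzero rows, so rank(PC) = 3.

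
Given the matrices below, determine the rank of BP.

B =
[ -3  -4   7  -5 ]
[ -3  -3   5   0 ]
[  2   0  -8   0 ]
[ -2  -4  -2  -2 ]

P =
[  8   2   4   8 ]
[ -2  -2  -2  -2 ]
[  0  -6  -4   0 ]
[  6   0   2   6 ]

First compute BP:
[[-46, -40, -42, -46],
 [-18, -30, -26, -18],
 [ 16,  52,  40,  16],
 [-20,  16,   4, -20]]
Now row reduce the product.
R2 ← R2 − (9/23)·R1: [0, -330/23, -220/23, 0]
R3 ← R3 + (8/23)·R1: [0, 876/23, 584/23, 0]
R4 ← R4 − (10/23)·R1: [0, 768/23, 512/23, 0]
R3 ← R3 + (146/55)·R2: [0, 0, 0, 0]
R4 ← R4 + (128/55)·R2: [0, 0, 0, 0]
2 nonzero rows, so rank(BP) = 2.

2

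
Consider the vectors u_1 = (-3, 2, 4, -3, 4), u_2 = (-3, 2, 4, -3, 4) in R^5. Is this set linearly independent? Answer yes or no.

Form the matrix with these vectors as rows and row reduce.
R2 ← R2 − R1: [0, 0, 0, 0, 0]
1 nonzero row, so the 2 vectors span a space of dimension 1.
Since 1 < 2, the vectors are linearly dependent.

no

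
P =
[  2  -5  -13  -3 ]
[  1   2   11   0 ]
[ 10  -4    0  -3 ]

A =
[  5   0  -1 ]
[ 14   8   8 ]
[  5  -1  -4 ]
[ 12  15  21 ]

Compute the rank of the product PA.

First compute PA:
[[-161, -72, -53],
 [ 88,   5, -29],
 [-42, -77, -105]]
Now row reduce the product.
R2 ← R2 + (88/161)·R1: [0, -5531/161, -9333/161]
R3 ← R3 − (6/23)·R1: [0, -1339/23, -2097/23]
R3 ← R3 − (9373/5531)·R2: [0, 0, 39060/5531]
3 nonzero rows, so rank(PA) = 3.

3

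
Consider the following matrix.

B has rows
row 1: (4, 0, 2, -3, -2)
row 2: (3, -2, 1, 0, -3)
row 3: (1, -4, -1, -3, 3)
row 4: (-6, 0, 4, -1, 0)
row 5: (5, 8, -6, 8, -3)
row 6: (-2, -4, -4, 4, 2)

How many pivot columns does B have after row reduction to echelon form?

4

Row reduce to echelon form.
R2 ← R2 − (3/4)·R1: [0, -2, -1/2, 9/4, -3/2]
R3 ← R3 − (1/4)·R1: [0, -4, -3/2, -9/4, 7/2]
R4 ← R4 + (3/2)·R1: [0, 0, 7, -11/2, -3]
R5 ← R5 − (5/4)·R1: [0, 8, -17/2, 47/4, -1/2]
R6 ← R6 + (1/2)·R1: [0, -4, -3, 5/2, 1]
R3 ← R3 − (2)·R2: [0, 0, -1/2, -27/4, 13/2]
R5 ← R5 + (4)·R2: [0, 0, -21/2, 83/4, -13/2]
R6 ← R6 − (2)·R2: [0, 0, -2, -2, 4]
R4 ← R4 + (14)·R3: [0, 0, 0, -100, 88]
R5 ← R5 − (21)·R3: [0, 0, 0, 325/2, -143]
R6 ← R6 − (4)·R3: [0, 0, 0, 25, -22]
R5 ← R5 + (13/8)·R4: [0, 0, 0, 0, 0]
R6 ← R6 + (1/4)·R4: [0, 0, 0, 0, 0]
Echelon form has 4 nonzero rows, so rank(B) = 4.
Each nonzero row contributes one pivot column: 4 pivot columns.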